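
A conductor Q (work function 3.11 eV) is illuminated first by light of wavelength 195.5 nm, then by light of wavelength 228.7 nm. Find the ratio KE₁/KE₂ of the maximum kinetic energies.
1.3983

Using Einstein's equation: KE_max = hc/λ - φ

For λ₁ = 195.5 nm:
E₁ = hc/λ₁ = 6.3419 eV
KE₁ = E₁ - φ = 6.3419 - 3.11 = 3.2319 eV

For λ₂ = 228.7 nm:
E₂ = hc/λ₂ = 5.4213 eV
KE₂ = E₂ - φ = 5.4213 - 3.11 = 2.3113 eV

Ratio: KE₁/KE₂ = 3.2319/2.3113 = 1.3983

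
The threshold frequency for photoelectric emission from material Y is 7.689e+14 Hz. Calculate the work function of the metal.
3.18 eV

At the threshold frequency, photon energy equals work function:
φ = hf₀

Calculating:
φ = (6.626×10⁻³⁴ J·s)(7.689e+14 Hz)
φ = 3.18 eV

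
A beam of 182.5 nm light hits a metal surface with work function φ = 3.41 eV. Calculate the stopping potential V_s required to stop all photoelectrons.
3.3837 V

The stopping potential V_s satisfies: eV_s = KE_max

First, find KE_max using Einstein's equation:
E_photon = hc/λ = 6.7937 eV
KE_max = E_photon - φ = 6.7937 - 3.41 = 3.3837 eV

Since eV_s = KE_max:
V_s = KE_max/e = 3.3837 V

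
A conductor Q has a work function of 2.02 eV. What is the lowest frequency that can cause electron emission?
4.8843e+14 Hz

The threshold frequency is when the photon energy equals the work function:
hf₀ = φ

Solving for f₀:
f₀ = φ/h = (2.02 eV × 1.602×10⁻¹⁹ J/eV) / (6.626×10⁻³⁴ J·s)
f₀ = 4.8843e+14 Hz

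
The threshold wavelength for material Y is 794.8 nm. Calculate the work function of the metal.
1.56 eV

At the threshold wavelength, photon energy equals work function:
φ = hc/λ₀

Calculating:
φ = (6.626×10⁻³⁴ J·s)(3×10⁸ m/s) / (794.8×10⁻⁹ m)
φ = 1.56 eV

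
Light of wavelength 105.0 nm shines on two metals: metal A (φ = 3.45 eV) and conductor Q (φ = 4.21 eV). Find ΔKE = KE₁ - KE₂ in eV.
0.7600 eV

Using KE_max = hc/λ - φ for each metal:

Photon energy: E = hc/λ = 11.8080 eV

For metal A (φ₁ = 3.45 eV):
KE₁ = E - φ₁ = 11.8080 - 3.45 = 8.3580 eV

For conductor Q (φ₂ = 4.21 eV):
KE₂ = E - φ₂ = 11.8080 - 4.21 = 7.5980 eV

Difference:
ΔKE = KE₁ - KE₂ = 8.3580 - 7.5980 = 0.7600 eV

Note: The difference equals the difference in work functions: 4.21 - 3.45 = 0.76 eV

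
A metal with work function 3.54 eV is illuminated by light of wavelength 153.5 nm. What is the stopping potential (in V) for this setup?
4.5371 V

The stopping potential V_s satisfies: eV_s = KE_max

First, find KE_max using Einstein's equation:
E_photon = hc/λ = 8.0771 eV
KE_max = E_photon - φ = 8.0771 - 3.54 = 4.5371 eV

Since eV_s = KE_max:
V_s = KE_max/e = 4.5371 V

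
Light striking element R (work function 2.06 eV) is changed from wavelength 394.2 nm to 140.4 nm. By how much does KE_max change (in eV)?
5.6856 eV

Using Einstein's equation: KE_max = hc/λ - φ

For λ₁ = 394.2 nm:
KE₁ = hc/λ₁ - φ = 3.1452 - 2.06 = 1.0852 eV

For λ₂ = 140.4 nm:
KE₂ = hc/λ₂ - φ = 8.8308 - 2.06 = 6.7708 eV

Change in KE:
ΔKE = KE₂ - KE₁ = 6.7708 - 1.0852 = 5.6856 eV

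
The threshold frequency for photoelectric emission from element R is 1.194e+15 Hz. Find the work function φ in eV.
4.94 eV

At the threshold frequency, photon energy equals work function:
φ = hf₀

Calculating:
φ = (6.626×10⁻³⁴ J·s)(1.194e+15 Hz)
φ = 4.94 eV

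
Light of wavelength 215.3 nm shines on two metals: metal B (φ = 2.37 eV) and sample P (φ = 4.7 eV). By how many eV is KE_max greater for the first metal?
2.3300 eV

Using KE_max = hc/λ - φ for each metal:

Photon energy: E = hc/λ = 5.7587 eV

For metal B (φ₁ = 2.37 eV):
KE₁ = E - φ₁ = 5.7587 - 2.37 = 3.3887 eV

For sample P (φ₂ = 4.7 eV):
KE₂ = E - φ₂ = 5.7587 - 4.7 = 1.0587 eV

Difference:
ΔKE = KE₁ - KE₂ = 3.3887 - 1.0587 = 2.3300 eV

Note: The difference equals the difference in work functions: 4.7 - 2.37 = 2.33 eV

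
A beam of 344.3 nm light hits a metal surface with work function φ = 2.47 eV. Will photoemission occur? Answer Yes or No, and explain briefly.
Yes

For photoemission, the photon energy must exceed the work function.

Photon energy: E = hc/λ = 3.6011 eV
Work function: φ = 2.47 eV

Since E_photon (3.6011 eV) > φ (2.47 eV), photoemission WILL occur.
The threshold wavelength is λ₀ = hc/φ = 502.0 nm.
Since 344.3 nm < 502.0 nm, the light has sufficient energy.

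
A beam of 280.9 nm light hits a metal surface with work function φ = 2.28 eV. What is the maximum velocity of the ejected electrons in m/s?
8.6637e+05 m/s

First, find the maximum kinetic energy:
E_photon = hc/λ = 4.4138 eV
KE_max = E_photon - φ = 4.4138 - 2.28 = 2.1338 eV

Convert to Joules: KE_max = 2.1338 × 1.602×10⁻¹⁹ J = 3.4188e-19 J

Then use KE = ½mv² to find velocity:
v = √(2·KE/m) = √(2 × 3.4188e-19 J / 9.109e-31 kg)
v = 8.6637e+05 m/s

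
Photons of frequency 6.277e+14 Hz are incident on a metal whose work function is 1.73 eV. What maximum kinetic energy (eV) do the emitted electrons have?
0.8660 eV

Using Einstein's photoelectric equation: KE_max = hf - φ

First, calculate the photon energy:
E_photon = hf = (6.626×10⁻³⁴ J·s)(6.277e+14 Hz)
E_photon = 2.5960 eV

Then, the maximum kinetic energy:
KE_max = E_photon - φ = 2.5960 eV - 1.73 eV = 0.8660 eV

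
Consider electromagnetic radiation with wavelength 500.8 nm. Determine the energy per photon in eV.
2.4757 eV

Using E = hf = hc/λ:

E = hc/λ = (6.626×10⁻³⁴ J·s)(3×10⁸ m/s) / (500.8×10⁻⁹ m)
E = 2.4757 eV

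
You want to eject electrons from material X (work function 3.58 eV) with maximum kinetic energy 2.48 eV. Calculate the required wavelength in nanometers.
204.59 nm

From Einstein's equation: KE_max = hc/λ - φ

Rearranging for λ:
hc/λ = KE_max + φ
λ = hc/(KE_max + φ)

Required photon energy:
E_photon = KE_max + φ = 2.48 + 3.58 = 6.06 eV

Required wavelength:
λ = hc/E_photon = (6.626×10⁻³⁴)(3×10⁸) / (6.06 × 1.602×10⁻¹⁹)
λ = 204.59 nm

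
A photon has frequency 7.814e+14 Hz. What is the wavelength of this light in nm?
383.66 nm

Using the wave equation: c = fλ

Solving for wavelength:
λ = c/f = (3×10⁸ m/s) / (7.814e+14 Hz)
λ = 383.66 nm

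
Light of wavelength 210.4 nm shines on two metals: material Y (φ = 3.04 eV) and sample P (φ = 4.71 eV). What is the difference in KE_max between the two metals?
1.6700 eV

Using KE_max = hc/λ - φ for each metal:

Photon energy: E = hc/λ = 5.8928 eV

For material Y (φ₁ = 3.04 eV):
KE₁ = E - φ₁ = 5.8928 - 3.04 = 2.8528 eV

For sample P (φ₂ = 4.71 eV):
KE₂ = E - φ₂ = 5.8928 - 4.71 = 1.1828 eV

Difference:
ΔKE = KE₁ - KE₂ = 2.8528 - 1.1828 = 1.6700 eV

Note: The difference equals the difference in work functions: 4.71 - 3.04 = 1.67 eV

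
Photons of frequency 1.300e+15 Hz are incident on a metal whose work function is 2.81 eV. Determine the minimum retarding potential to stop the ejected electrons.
2.5664 V

The stopping potential V_s satisfies: eV_s = KE_max

First, find KE_max using Einstein's equation:
E_photon = hf = (6.626×10⁻³⁴ J·s)(1.300e+15 Hz) = 5.3764 eV
KE_max = E_photon - φ = 5.3764 - 2.81 = 2.5664 eV

Since eV_s = KE_max:
V_s = KE_max/e = 2.5664 V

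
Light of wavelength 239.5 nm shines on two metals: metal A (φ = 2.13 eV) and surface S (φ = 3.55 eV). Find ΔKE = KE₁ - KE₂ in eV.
1.4200 eV

Using KE_max = hc/λ - φ for each metal:

Photon energy: E = hc/λ = 5.1768 eV

For metal A (φ₁ = 2.13 eV):
KE₁ = E - φ₁ = 5.1768 - 2.13 = 3.0468 eV

For surface S (φ₂ = 3.55 eV):
KE₂ = E - φ₂ = 5.1768 - 3.55 = 1.6268 eV

Difference:
ΔKE = KE₁ - KE₂ = 3.0468 - 1.6268 = 1.4200 eV

Note: The difference equals the difference in work functions: 3.55 - 2.13 = 1.42 eV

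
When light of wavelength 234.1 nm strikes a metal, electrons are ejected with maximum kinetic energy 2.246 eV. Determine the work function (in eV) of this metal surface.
3.05 eV

From Einstein's photoelectric equation: KE_max = hf - φ = hc/λ - φ

Rearranging for φ:
φ = hc/λ - KE_max

Calculate photon energy:
E_photon = hc/λ = 5.2962 eV

Therefore:
φ = 5.2962 - 2.246 = 3.05 eV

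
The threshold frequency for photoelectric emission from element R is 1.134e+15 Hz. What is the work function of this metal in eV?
4.69 eV

At the threshold frequency, photon energy equals work function:
φ = hf₀

Calculating:
φ = (6.626×10⁻³⁴ J·s)(1.134e+15 Hz)
φ = 4.69 eV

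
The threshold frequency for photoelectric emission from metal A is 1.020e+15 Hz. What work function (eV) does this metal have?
4.22 eV

At the threshold frequency, photon energy equals work function:
φ = hf₀

Calculating:
φ = (6.626×10⁻³⁴ J·s)(1.020e+15 Hz)
φ = 4.22 eV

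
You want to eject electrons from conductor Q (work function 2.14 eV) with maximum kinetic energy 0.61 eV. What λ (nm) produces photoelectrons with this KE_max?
450.85 nm

From Einstein's equation: KE_max = hc/λ - φ

Rearranging for λ:
hc/λ = KE_max + φ
λ = hc/(KE_max + φ)

Required photon energy:
E_photon = KE_max + φ = 0.61 + 2.14 = 2.75 eV

Required wavelength:
λ = hc/E_photon = (6.626×10⁻³⁴)(3×10⁸) / (2.75 × 1.602×10⁻¹⁹)
λ = 450.85 nm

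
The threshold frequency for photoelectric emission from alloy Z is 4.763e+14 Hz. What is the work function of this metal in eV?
1.97 eV

At the threshold frequency, photon energy equals work function:
φ = hf₀

Calculating:
φ = (6.626×10⁻³⁴ J·s)(4.763e+14 Hz)
φ = 1.97 eV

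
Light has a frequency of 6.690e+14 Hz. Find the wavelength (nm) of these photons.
448.12 nm

Using the wave equation: c = fλ

Solving for wavelength:
λ = c/f = (3×10⁸ m/s) / (6.690e+14 Hz)
λ = 448.12 nm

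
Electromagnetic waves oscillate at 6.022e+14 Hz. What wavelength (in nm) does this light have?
497.83 nm

Using the wave equation: c = fλ

Solving for wavelength:
λ = c/f = (3×10⁸ m/s) / (6.022e+14 Hz)
λ = 497.83 nm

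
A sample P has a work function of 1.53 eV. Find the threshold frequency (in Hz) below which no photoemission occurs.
3.6995e+14 Hz

The threshold frequency is when the photon energy equals the work function:
hf₀ = φ

Solving for f₀:
f₀ = φ/h = (1.53 eV × 1.602×10⁻¹⁹ J/eV) / (6.626×10⁻³⁴ J·s)
f₀ = 3.6995e+14 Hz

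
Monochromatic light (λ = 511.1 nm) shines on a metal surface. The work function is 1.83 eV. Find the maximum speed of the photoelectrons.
4.5781e+05 m/s

First, find the maximum kinetic energy:
E_photon = hc/λ = 2.4258 eV
KE_max = E_photon - φ = 2.4258 - 1.83 = 0.5958 eV

Convert to Joules: KE_max = 0.5958 × 1.602×10⁻¹⁹ J = 9.5463e-20 J

Then use KE = ½mv² to find velocity:
v = √(2·KE/m) = √(2 × 9.5463e-20 J / 9.109e-31 kg)
v = 4.5781e+05 m/s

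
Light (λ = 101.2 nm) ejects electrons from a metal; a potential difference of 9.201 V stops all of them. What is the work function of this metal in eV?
3.05 eV

The stopping potential gives the maximum kinetic energy: KE_max = eV_s = 9.201 eV

From Einstein's photoelectric equation: KE_max = hc/λ - φ
Rearranging: φ = hc/λ - KE_max

Calculate photon energy:
E_photon = hc/λ = (6.626×10⁻³⁴ J·s)(3×10⁸ m/s) / (101.2×10⁻⁹ m) = 12.2514 eV

Therefore:
φ = 12.2514 - 9.201 = 3.05 eV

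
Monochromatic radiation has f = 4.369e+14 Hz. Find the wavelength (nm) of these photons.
686.18 nm

Using the wave equation: c = fλ

Solving for wavelength:
λ = c/f = (3×10⁸ m/s) / (4.369e+14 Hz)
λ = 686.18 nm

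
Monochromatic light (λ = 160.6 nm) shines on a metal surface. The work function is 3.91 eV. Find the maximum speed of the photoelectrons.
1.1577e+06 m/s

First, find the maximum kinetic energy:
E_photon = hc/λ = 7.7201 eV
KE_max = E_photon - φ = 7.7201 - 3.91 = 3.8101 eV

Convert to Joules: KE_max = 3.8101 × 1.602×10⁻¹⁹ J = 6.1044e-19 J

Then use KE = ½mv² to find velocity:
v = √(2·KE/m) = √(2 × 6.1044e-19 J / 9.109e-31 kg)
v = 1.1577e+06 m/s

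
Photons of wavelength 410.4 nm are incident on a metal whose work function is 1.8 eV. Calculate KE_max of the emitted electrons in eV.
1.2211 eV

Using Einstein's photoelectric equation: KE_max = hf - φ = hc/λ - φ

First, calculate the photon energy:
E_photon = hc/λ = (6.626×10⁻³⁴ J·s)(3×10⁸ m/s) / (410.4×10⁻⁹ m)
E_photon = 3.0211 eV

Then, the maximum kinetic energy:
KE_max = E_photon - φ = 3.0211 eV - 1.8 eV = 1.2211 eV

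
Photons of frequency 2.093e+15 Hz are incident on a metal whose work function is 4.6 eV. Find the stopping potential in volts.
4.0560 V

The stopping potential V_s satisfies: eV_s = KE_max

First, find KE_max using Einstein's equation:
E_photon = hf = (6.626×10⁻³⁴ J·s)(2.093e+15 Hz) = 8.6560 eV
KE_max = E_photon - φ = 8.6560 - 4.6 = 4.0560 eV

Since eV_s = KE_max:
V_s = KE_max/e = 4.0560 V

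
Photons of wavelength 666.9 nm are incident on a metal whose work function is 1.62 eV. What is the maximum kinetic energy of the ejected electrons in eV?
0.2391 eV

Using Einstein's photoelectric equation: KE_max = hf - φ = hc/λ - φ

First, calculate the photon energy:
E_photon = hc/λ = (6.626×10⁻³⁴ J·s)(3×10⁸ m/s) / (666.9×10⁻⁹ m)
E_photon = 1.8591 eV

Then, the maximum kinetic energy:
KE_max = E_photon - φ = 1.8591 eV - 1.62 eV = 0.2391 eV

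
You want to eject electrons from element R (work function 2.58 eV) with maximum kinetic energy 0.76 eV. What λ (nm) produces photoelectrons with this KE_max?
371.21 nm

From Einstein's equation: KE_max = hc/λ - φ

Rearranging for λ:
hc/λ = KE_max + φ
λ = hc/(KE_max + φ)

Required photon energy:
E_photon = KE_max + φ = 0.76 + 2.58 = 3.34 eV

Required wavelength:
λ = hc/E_photon = (6.626×10⁻³⁴)(3×10⁸) / (3.34 × 1.602×10⁻¹⁹)
λ = 371.21 nm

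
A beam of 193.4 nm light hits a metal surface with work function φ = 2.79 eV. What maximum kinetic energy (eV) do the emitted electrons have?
3.6208 eV

Using Einstein's photoelectric equation: KE_max = hf - φ = hc/λ - φ

First, calculate the photon energy:
E_photon = hc/λ = (6.626×10⁻³⁴ J·s)(3×10⁸ m/s) / (193.4×10⁻⁹ m)
E_photon = 6.4108 eV

Then, the maximum kinetic energy:
KE_max = E_photon - φ = 6.4108 eV - 2.79 eV = 3.6208 eV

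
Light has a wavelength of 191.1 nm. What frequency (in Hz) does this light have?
1.5688e+15 Hz

Using the wave equation: c = fλ

Solving for frequency:
f = c/λ = (3×10⁸ m/s) / (191.1×10⁻⁹ m)
f = 1.5688e+15 Hz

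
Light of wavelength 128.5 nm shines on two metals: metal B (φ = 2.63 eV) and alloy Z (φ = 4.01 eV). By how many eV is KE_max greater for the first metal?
1.3800 eV

Using KE_max = hc/λ - φ for each metal:

Photon energy: E = hc/λ = 9.6486 eV

For metal B (φ₁ = 2.63 eV):
KE₁ = E - φ₁ = 9.6486 - 2.63 = 7.0186 eV

For alloy Z (φ₂ = 4.01 eV):
KE₂ = E - φ₂ = 9.6486 - 4.01 = 5.6386 eV

Difference:
ΔKE = KE₁ - KE₂ = 7.0186 - 5.6386 = 1.3800 eV

Note: The difference equals the difference in work functions: 4.01 - 2.63 = 1.38 eV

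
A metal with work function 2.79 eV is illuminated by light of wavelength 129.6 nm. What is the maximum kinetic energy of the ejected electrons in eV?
6.7767 eV

Using Einstein's photoelectric equation: KE_max = hf - φ = hc/λ - φ

First, calculate the photon energy:
E_photon = hc/λ = (6.626×10⁻³⁴ J·s)(3×10⁸ m/s) / (129.6×10⁻⁹ m)
E_photon = 9.5667 eV

Then, the maximum kinetic energy:
KE_max = E_photon - φ = 9.5667 eV - 2.79 eV = 6.7767 eV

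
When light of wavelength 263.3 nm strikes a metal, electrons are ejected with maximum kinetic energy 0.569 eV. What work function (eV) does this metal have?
4.14 eV

From Einstein's photoelectric equation: KE_max = hf - φ = hc/λ - φ

Rearranging for φ:
φ = hc/λ - KE_max

Calculate photon energy:
E_photon = hc/λ = 4.7089 eV

Therefore:
φ = 4.7089 - 0.569 = 4.14 eV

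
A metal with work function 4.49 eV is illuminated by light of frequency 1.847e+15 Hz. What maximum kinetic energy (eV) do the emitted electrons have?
3.1486 eV

Using Einstein's photoelectric equation: KE_max = hf - φ

First, calculate the photon energy:
E_photon = hf = (6.626×10⁻³⁴ J·s)(1.847e+15 Hz)
E_photon = 7.6386 eV

Then, the maximum kinetic energy:
KE_max = E_photon - φ = 7.6386 eV - 4.49 eV = 3.1486 eV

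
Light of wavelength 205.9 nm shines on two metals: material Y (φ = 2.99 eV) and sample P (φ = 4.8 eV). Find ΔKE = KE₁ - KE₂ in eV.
1.8100 eV

Using KE_max = hc/λ - φ for each metal:

Photon energy: E = hc/λ = 6.0216 eV

For material Y (φ₁ = 2.99 eV):
KE₁ = E - φ₁ = 6.0216 - 2.99 = 3.0316 eV

For sample P (φ₂ = 4.8 eV):
KE₂ = E - φ₂ = 6.0216 - 4.8 = 1.2216 eV

Difference:
ΔKE = KE₁ - KE₂ = 3.0316 - 1.2216 = 1.8100 eV

Note: The difference equals the difference in work functions: 4.8 - 2.99 = 1.81 eV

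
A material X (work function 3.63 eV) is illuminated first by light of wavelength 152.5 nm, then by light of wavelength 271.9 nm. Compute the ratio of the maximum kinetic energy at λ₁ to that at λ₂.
4.8393

Using Einstein's equation: KE_max = hc/λ - φ

For λ₁ = 152.5 nm:
E₁ = hc/λ₁ = 8.1301 eV
KE₁ = E₁ - φ = 8.1301 - 3.63 = 4.5001 eV

For λ₂ = 271.9 nm:
E₂ = hc/λ₂ = 4.5599 eV
KE₂ = E₂ - φ = 4.5599 - 3.63 = 0.9299 eV

Ratio: KE₁/KE₂ = 4.5001/0.9299 = 4.8393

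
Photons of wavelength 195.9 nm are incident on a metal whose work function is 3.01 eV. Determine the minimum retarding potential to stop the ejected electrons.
3.3190 V

The stopping potential V_s satisfies: eV_s = KE_max

First, find KE_max using Einstein's equation:
E_photon = hc/λ = 6.3290 eV
KE_max = E_photon - φ = 6.3290 - 3.01 = 3.3190 eV

Since eV_s = KE_max:
V_s = KE_max/e = 3.3190 V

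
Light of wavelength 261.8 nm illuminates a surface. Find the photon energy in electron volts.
4.7358 eV

Using E = hf = hc/λ:

E = hc/λ = (6.626×10⁻³⁴ J·s)(3×10⁸ m/s) / (261.8×10⁻⁹ m)
E = 4.7358 eV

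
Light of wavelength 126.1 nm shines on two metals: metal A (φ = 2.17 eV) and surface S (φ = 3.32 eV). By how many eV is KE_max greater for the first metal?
1.1500 eV

Using KE_max = hc/λ - φ for each metal:

Photon energy: E = hc/λ = 9.8322 eV

For metal A (φ₁ = 2.17 eV):
KE₁ = E - φ₁ = 9.8322 - 2.17 = 7.6622 eV

For surface S (φ₂ = 3.32 eV):
KE₂ = E - φ₂ = 9.8322 - 3.32 = 6.5122 eV

Difference:
ΔKE = KE₁ - KE₂ = 7.6622 - 6.5122 = 1.1500 eV

Note: The difference equals the difference in work functions: 3.32 - 2.17 = 1.15 eV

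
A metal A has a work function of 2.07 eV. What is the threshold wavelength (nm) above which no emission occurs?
598.96 nm

The threshold wavelength is when the photon energy equals the work function:
hc/λ₀ = φ

Solving for λ₀:
λ₀ = hc/φ = (6.626×10⁻³⁴ J·s)(3×10⁸ m/s) / (2.07 eV × 1.602×10⁻¹⁹ J/eV)
λ₀ = 598.96 nm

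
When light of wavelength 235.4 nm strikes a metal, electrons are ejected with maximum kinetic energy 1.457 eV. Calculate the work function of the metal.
3.81 eV

From Einstein's photoelectric equation: KE_max = hf - φ = hc/λ - φ

Rearranging for φ:
φ = hc/λ - KE_max

Calculate photon energy:
E_photon = hc/λ = 5.2670 eV

Therefore:
φ = 5.2670 - 1.457 = 3.81 eV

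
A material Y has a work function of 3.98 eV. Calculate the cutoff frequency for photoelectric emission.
9.6236e+14 Hz

The threshold frequency is when the photon energy equals the work function:
hf₀ = φ

Solving for f₀:
f₀ = φ/h = (3.98 eV × 1.602×10⁻¹⁹ J/eV) / (6.626×10⁻³⁴ J·s)
f₀ = 9.6236e+14 Hz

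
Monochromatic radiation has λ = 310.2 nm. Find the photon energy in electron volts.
3.9969 eV

Using E = hf = hc/λ:

E = hc/λ = (6.626×10⁻³⁴ J·s)(3×10⁸ m/s) / (310.2×10⁻⁹ m)
E = 3.9969 eV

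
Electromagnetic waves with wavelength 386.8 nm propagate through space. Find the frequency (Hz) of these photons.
7.7506e+14 Hz

Using the wave equation: c = fλ

Solving for frequency:
f = c/λ = (3×10⁸ m/s) / (386.8×10⁻⁹ m)
f = 7.7506e+14 Hz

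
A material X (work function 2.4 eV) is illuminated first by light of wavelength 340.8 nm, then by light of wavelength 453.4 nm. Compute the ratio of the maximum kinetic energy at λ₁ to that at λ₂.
3.7007

Using Einstein's equation: KE_max = hc/λ - φ

For λ₁ = 340.8 nm:
E₁ = hc/λ₁ = 3.6380 eV
KE₁ = E₁ - φ = 3.6380 - 2.4 = 1.2380 eV

For λ₂ = 453.4 nm:
E₂ = hc/λ₂ = 2.7345 eV
KE₂ = E₂ - φ = 2.7345 - 2.4 = 0.3345 eV

Ratio: KE₁/KE₂ = 1.2380/0.3345 = 3.7007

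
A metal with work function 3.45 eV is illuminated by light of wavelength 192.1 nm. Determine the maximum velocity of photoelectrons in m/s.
1.0280e+06 m/s

First, find the maximum kinetic energy:
E_photon = hc/λ = 6.4541 eV
KE_max = E_photon - φ = 6.4541 - 3.45 = 3.0041 eV

Convert to Joules: KE_max = 3.0041 × 1.602×10⁻¹⁹ J = 4.8132e-19 J

Then use KE = ½mv² to find velocity:
v = √(2·KE/m) = √(2 × 4.8132e-19 J / 9.109e-31 kg)
v = 1.0280e+06 m/s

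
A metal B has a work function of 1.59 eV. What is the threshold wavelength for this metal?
779.77 nm

The threshold wavelength is when the photon energy equals the work function:
hc/λ₀ = φ

Solving for λ₀:
λ₀ = hc/φ = (6.626×10⁻³⁴ J·s)(3×10⁸ m/s) / (1.59 eV × 1.602×10⁻¹⁹ J/eV)
λ₀ = 779.77 nm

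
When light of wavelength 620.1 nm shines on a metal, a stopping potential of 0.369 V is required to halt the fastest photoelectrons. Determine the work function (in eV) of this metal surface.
1.63 eV

The stopping potential gives the maximum kinetic energy: KE_max = eV_s = 0.369 eV

From Einstein's photoelectric equation: KE_max = hc/λ - φ
Rearranging: φ = hc/λ - KE_max

Calculate photon energy:
E_photon = hc/λ = (6.626×10⁻³⁴ J·s)(3×10⁸ m/s) / (620.1×10⁻⁹ m) = 1.9994 eV

Therefore:
φ = 1.9994 - 0.369 = 1.63 eV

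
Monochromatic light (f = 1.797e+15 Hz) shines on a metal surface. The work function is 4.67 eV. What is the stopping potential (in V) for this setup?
2.7618 V

The stopping potential V_s satisfies: eV_s = KE_max

First, find KE_max using Einstein's equation:
E_photon = hf = (6.626×10⁻³⁴ J·s)(1.797e+15 Hz) = 7.4318 eV
KE_max = E_photon - φ = 7.4318 - 4.67 = 2.7618 eV

Since eV_s = KE_max:
V_s = KE_max/e = 2.7618 V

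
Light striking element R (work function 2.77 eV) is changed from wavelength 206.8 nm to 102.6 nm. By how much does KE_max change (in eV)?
6.0889 eV

Using Einstein's equation: KE_max = hc/λ - φ

For λ₁ = 206.8 nm:
KE₁ = hc/λ₁ - φ = 5.9954 - 2.77 = 3.2254 eV

For λ₂ = 102.6 nm:
KE₂ = hc/λ₂ - φ = 12.0842 - 2.77 = 9.3142 eV

Change in KE:
ΔKE = KE₂ - KE₁ = 9.3142 - 3.2254 = 6.0889 eV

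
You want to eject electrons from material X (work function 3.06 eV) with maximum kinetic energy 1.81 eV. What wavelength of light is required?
254.59 nm

From Einstein's equation: KE_max = hc/λ - φ

Rearranging for λ:
hc/λ = KE_max + φ
λ = hc/(KE_max + φ)

Required photon energy:
E_photon = KE_max + φ = 1.81 + 3.06 = 4.87 eV

Required wavelength:
λ = hc/E_photon = (6.626×10⁻³⁴)(3×10⁸) / (4.87 × 1.602×10⁻¹⁹)
λ = 254.59 nm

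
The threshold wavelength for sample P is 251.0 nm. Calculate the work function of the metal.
4.94 eV

At the threshold wavelength, photon energy equals work function:
φ = hc/λ₀

Calculating:
φ = (6.626×10⁻³⁴ J·s)(3×10⁸ m/s) / (251.0×10⁻⁹ m)
φ = 4.94 eV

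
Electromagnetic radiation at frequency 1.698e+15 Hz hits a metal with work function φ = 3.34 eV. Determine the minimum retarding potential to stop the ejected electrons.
3.6824 V

The stopping potential V_s satisfies: eV_s = KE_max

First, find KE_max using Einstein's equation:
E_photon = hf = (6.626×10⁻³⁴ J·s)(1.698e+15 Hz) = 7.0224 eV
KE_max = E_photon - φ = 7.0224 - 3.34 = 3.6824 eV

Since eV_s = KE_max:
V_s = KE_max/e = 3.6824 V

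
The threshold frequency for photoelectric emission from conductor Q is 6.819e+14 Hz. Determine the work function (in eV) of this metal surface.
2.82 eV

At the threshold frequency, photon energy equals work function:
φ = hf₀

Calculating:
φ = (6.626×10⁻³⁴ J·s)(6.819e+14 Hz)
φ = 2.82 eV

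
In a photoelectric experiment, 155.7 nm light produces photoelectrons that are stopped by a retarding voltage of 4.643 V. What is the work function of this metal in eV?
3.32 eV

The stopping potential gives the maximum kinetic energy: KE_max = eV_s = 4.643 eV

From Einstein's photoelectric equation: KE_max = hc/λ - φ
Rearranging: φ = hc/λ - KE_max

Calculate photon energy:
E_photon = hc/λ = (6.626×10⁻³⁴ J·s)(3×10⁸ m/s) / (155.7×10⁻⁹ m) = 7.9630 eV

Therefore:
φ = 7.9630 - 4.643 = 3.32 eV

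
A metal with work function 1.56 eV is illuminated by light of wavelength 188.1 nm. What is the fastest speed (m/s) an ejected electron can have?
1.3304e+06 m/s

First, find the maximum kinetic energy:
E_photon = hc/λ = 6.5914 eV
KE_max = E_photon - φ = 6.5914 - 1.56 = 5.0314 eV

Convert to Joules: KE_max = 5.0314 × 1.602×10⁻¹⁹ J = 8.0612e-19 J

Then use KE = ½mv² to find velocity:
v = √(2·KE/m) = √(2 × 8.0612e-19 J / 9.109e-31 kg)
v = 1.3304e+06 m/s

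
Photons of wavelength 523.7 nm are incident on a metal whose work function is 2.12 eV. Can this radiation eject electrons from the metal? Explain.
Yes

For photoemission, the photon energy must exceed the work function.

Photon energy: E = hc/λ = 2.3675 eV
Work function: φ = 2.12 eV

Since E_photon (2.3675 eV) > φ (2.12 eV), photoemission WILL occur.
The threshold wavelength is λ₀ = hc/φ = 584.8 nm.
Since 523.7 nm < 584.8 nm, the light has sufficient energy.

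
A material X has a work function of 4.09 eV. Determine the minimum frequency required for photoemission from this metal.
9.8896e+14 Hz

The threshold frequency is when the photon energy equals the work function:
hf₀ = φ

Solving for f₀:
f₀ = φ/h = (4.09 eV × 1.602×10⁻¹⁹ J/eV) / (6.626×10⁻³⁴ J·s)
f₀ = 9.8896e+14 Hz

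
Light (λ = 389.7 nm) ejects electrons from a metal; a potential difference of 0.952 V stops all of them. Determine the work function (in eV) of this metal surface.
2.23 eV

The stopping potential gives the maximum kinetic energy: KE_max = eV_s = 0.952 eV

From Einstein's photoelectric equation: KE_max = hc/λ - φ
Rearranging: φ = hc/λ - KE_max

Calculate photon energy:
E_photon = hc/λ = (6.626×10⁻³⁴ J·s)(3×10⁸ m/s) / (389.7×10⁻⁹ m) = 3.1815 eV

Therefore:
φ = 3.1815 - 0.952 = 2.23 eV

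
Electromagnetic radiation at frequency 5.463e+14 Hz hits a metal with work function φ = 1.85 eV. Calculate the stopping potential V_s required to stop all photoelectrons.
0.4093 V

The stopping potential V_s satisfies: eV_s = KE_max

First, find KE_max using Einstein's equation:
E_photon = hf = (6.626×10⁻³⁴ J·s)(5.463e+14 Hz) = 2.2593 eV
KE_max = E_photon - φ = 2.2593 - 1.85 = 0.4093 eV

Since eV_s = KE_max:
V_s = KE_max/e = 0.4093 V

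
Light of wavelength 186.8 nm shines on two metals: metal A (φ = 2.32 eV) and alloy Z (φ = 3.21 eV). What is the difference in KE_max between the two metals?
0.8900 eV

Using KE_max = hc/λ - φ for each metal:

Photon energy: E = hc/λ = 6.6373 eV

For metal A (φ₁ = 2.32 eV):
KE₁ = E - φ₁ = 6.6373 - 2.32 = 4.3173 eV

For alloy Z (φ₂ = 3.21 eV):
KE₂ = E - φ₂ = 6.6373 - 3.21 = 3.4273 eV

Difference:
ΔKE = KE₁ - KE₂ = 4.3173 - 3.4273 = 0.8900 eV

Note: The difference equals the difference in work functions: 3.21 - 2.32 = 0.89 eV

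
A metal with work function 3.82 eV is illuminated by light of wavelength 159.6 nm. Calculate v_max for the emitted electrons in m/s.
1.1785e+06 m/s

First, find the maximum kinetic energy:
E_photon = hc/λ = 7.7684 eV
KE_max = E_photon - φ = 7.7684 - 3.82 = 3.9484 eV

Convert to Joules: KE_max = 3.9484 × 1.602×10⁻¹⁹ J = 6.3261e-19 J

Then use KE = ½mv² to find velocity:
v = √(2·KE/m) = √(2 × 6.3261e-19 J / 9.109e-31 kg)
v = 1.1785e+06 m/s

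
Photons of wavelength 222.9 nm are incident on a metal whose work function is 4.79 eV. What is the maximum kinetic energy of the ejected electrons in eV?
0.7723 eV

Using Einstein's photoelectric equation: KE_max = hf - φ = hc/λ - φ

First, calculate the photon energy:
E_photon = hc/λ = (6.626×10⁻³⁴ J·s)(3×10⁸ m/s) / (222.9×10⁻⁹ m)
E_photon = 5.5623 eV

Then, the maximum kinetic energy:
KE_max = E_photon - φ = 5.5623 eV - 4.79 eV = 0.7723 eV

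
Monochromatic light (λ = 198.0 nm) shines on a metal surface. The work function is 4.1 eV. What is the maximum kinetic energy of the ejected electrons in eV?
2.1618 eV

Using Einstein's photoelectric equation: KE_max = hf - φ = hc/λ - φ

First, calculate the photon energy:
E_photon = hc/λ = (6.626×10⁻³⁴ J·s)(3×10⁸ m/s) / (198.0×10⁻⁹ m)
E_photon = 6.2618 eV

Then, the maximum kinetic energy:
KE_max = E_photon - φ = 6.2618 eV - 4.1 eV = 2.1618 eV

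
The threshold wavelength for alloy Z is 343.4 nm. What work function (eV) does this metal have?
3.61 eV

At the threshold wavelength, photon energy equals work function:
φ = hc/λ₀

Calculating:
φ = (6.626×10⁻³⁴ J·s)(3×10⁸ m/s) / (343.4×10⁻⁹ m)
φ = 3.61 eV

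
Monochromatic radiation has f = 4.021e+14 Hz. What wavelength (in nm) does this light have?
745.57 nm

Using the wave equation: c = fλ

Solving for wavelength:
λ = c/f = (3×10⁸ m/s) / (4.021e+14 Hz)
λ = 745.57 nm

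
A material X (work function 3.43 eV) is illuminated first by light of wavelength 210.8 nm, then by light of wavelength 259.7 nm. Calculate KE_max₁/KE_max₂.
1.8239

Using Einstein's equation: KE_max = hc/λ - φ

For λ₁ = 210.8 nm:
E₁ = hc/λ₁ = 5.8816 eV
KE₁ = E₁ - φ = 5.8816 - 3.43 = 2.4516 eV

For λ₂ = 259.7 nm:
E₂ = hc/λ₂ = 4.7741 eV
KE₂ = E₂ - φ = 4.7741 - 3.43 = 1.3441 eV

Ratio: KE₁/KE₂ = 2.4516/1.3441 = 1.8239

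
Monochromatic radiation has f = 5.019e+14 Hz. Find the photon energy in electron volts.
2.0757 eV

Using E = hf:

E = hf = (6.626×10⁻³⁴ J·s)(5.019e+14 Hz)
E = 2.0757 eV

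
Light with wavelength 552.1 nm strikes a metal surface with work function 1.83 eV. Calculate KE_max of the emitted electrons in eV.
0.4157 eV

Using Einstein's photoelectric equation: KE_max = hf - φ = hc/λ - φ

First, calculate the photon energy:
E_photon = hc/λ = (6.626×10⁻³⁴ J·s)(3×10⁸ m/s) / (552.1×10⁻⁹ m)
E_photon = 2.2457 eV

Then, the maximum kinetic energy:
KE_max = E_photon - φ = 2.2457 eV - 1.83 eV = 0.4157 eV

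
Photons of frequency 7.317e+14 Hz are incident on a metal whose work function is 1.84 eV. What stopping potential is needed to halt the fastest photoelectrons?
1.1861 V

The stopping potential V_s satisfies: eV_s = KE_max

First, find KE_max using Einstein's equation:
E_photon = hf = (6.626×10⁻³⁴ J·s)(7.317e+14 Hz) = 3.0261 eV
KE_max = E_photon - φ = 3.0261 - 1.84 = 1.1861 eV

Since eV_s = KE_max:
V_s = KE_max/e = 1.1861 V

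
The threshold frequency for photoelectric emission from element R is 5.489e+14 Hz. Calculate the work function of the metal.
2.27 eV

At the threshold frequency, photon energy equals work function:
φ = hf₀

Calculating:
φ = (6.626×10⁻³⁴ J·s)(5.489e+14 Hz)
φ = 2.27 eV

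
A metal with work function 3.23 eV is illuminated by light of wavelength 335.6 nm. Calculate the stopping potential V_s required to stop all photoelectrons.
0.4644 V

The stopping potential V_s satisfies: eV_s = KE_max

First, find KE_max using Einstein's equation:
E_photon = hc/λ = 3.6944 eV
KE_max = E_photon - φ = 3.6944 - 3.23 = 0.4644 eV

Since eV_s = KE_max:
V_s = KE_max/e = 0.4644 V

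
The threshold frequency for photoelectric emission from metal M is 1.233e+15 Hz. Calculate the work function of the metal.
5.10 eV

At the threshold frequency, photon energy equals work function:
φ = hf₀

Calculating:
φ = (6.626×10⁻³⁴ J·s)(1.233e+15 Hz)
φ = 5.10 eV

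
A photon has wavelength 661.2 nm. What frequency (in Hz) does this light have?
4.5341e+14 Hz

Using the wave equation: c = fλ

Solving for frequency:
f = c/λ = (3×10⁸ m/s) / (661.2×10⁻⁹ m)
f = 4.5341e+14 Hz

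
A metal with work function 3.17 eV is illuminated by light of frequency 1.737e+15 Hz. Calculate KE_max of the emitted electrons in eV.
4.0137 eV

Using Einstein's photoelectric equation: KE_max = hf - φ

First, calculate the photon energy:
E_photon = hf = (6.626×10⁻³⁴ J·s)(1.737e+15 Hz)
E_photon = 7.1837 eV

Then, the maximum kinetic energy:
KE_max = E_photon - φ = 7.1837 eV - 3.17 eV = 4.0137 eV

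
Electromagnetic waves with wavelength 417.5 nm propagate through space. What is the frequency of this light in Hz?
7.1807e+14 Hz

Using the wave equation: c = fλ

Solving for frequency:
f = c/λ = (3×10⁸ m/s) / (417.5×10⁻⁹ m)
f = 7.1807e+14 Hz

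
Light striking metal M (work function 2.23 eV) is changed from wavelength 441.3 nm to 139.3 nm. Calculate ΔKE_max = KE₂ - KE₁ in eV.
6.0910 eV

Using Einstein's equation: KE_max = hc/λ - φ

For λ₁ = 441.3 nm:
KE₁ = hc/λ₁ - φ = 2.8095 - 2.23 = 0.5795 eV

For λ₂ = 139.3 nm:
KE₂ = hc/λ₂ - φ = 8.9005 - 2.23 = 6.6705 eV

Change in KE:
ΔKE = KE₂ - KE₁ = 6.6705 - 0.5795 = 6.0910 eV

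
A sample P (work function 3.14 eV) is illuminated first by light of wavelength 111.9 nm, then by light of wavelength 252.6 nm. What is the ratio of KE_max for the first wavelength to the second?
4.4901

Using Einstein's equation: KE_max = hc/λ - φ

For λ₁ = 111.9 nm:
E₁ = hc/λ₁ = 11.0799 eV
KE₁ = E₁ - φ = 11.0799 - 3.14 = 7.9399 eV

For λ₂ = 252.6 nm:
E₂ = hc/λ₂ = 4.9083 eV
KE₂ = E₂ - φ = 4.9083 - 3.14 = 1.7683 eV

Ratio: KE₁/KE₂ = 7.9399/1.7683 = 4.4901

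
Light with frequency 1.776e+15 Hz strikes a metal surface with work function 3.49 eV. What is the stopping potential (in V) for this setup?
3.8549 V

The stopping potential V_s satisfies: eV_s = KE_max

First, find KE_max using Einstein's equation:
E_photon = hf = (6.626×10⁻³⁴ J·s)(1.776e+15 Hz) = 7.3449 eV
KE_max = E_photon - φ = 7.3449 - 3.49 = 3.8549 eV

Since eV_s = KE_max:
V_s = KE_max/e = 3.8549 V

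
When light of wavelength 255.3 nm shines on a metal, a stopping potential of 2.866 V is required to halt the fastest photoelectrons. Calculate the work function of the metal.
1.99 eV

The stopping potential gives the maximum kinetic energy: KE_max = eV_s = 2.866 eV

From Einstein's photoelectric equation: KE_max = hc/λ - φ
Rearranging: φ = hc/λ - KE_max

Calculate photon energy:
E_photon = hc/λ = (6.626×10⁻³⁴ J·s)(3×10⁸ m/s) / (255.3×10⁻⁹ m) = 4.8564 eV

Therefore:
φ = 4.8564 - 2.866 = 1.99 eV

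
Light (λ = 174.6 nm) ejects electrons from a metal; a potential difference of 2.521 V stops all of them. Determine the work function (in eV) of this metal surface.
4.58 eV

The stopping potential gives the maximum kinetic energy: KE_max = eV_s = 2.521 eV

From Einstein's photoelectric equation: KE_max = hc/λ - φ
Rearranging: φ = hc/λ - KE_max

Calculate photon energy:
E_photon = hc/λ = (6.626×10⁻³⁴ J·s)(3×10⁸ m/s) / (174.6×10⁻⁹ m) = 7.1010 eV

Therefore:
φ = 7.1010 - 2.521 = 4.58 eV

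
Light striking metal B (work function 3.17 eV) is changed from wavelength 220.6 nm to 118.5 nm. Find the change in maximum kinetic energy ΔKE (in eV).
4.8425 eV

Using Einstein's equation: KE_max = hc/λ - φ

For λ₁ = 220.6 nm:
KE₁ = hc/λ₁ - φ = 5.6203 - 3.17 = 2.4503 eV

For λ₂ = 118.5 nm:
KE₂ = hc/λ₂ - φ = 10.4628 - 3.17 = 7.2928 eV

Change in KE:
ΔKE = KE₂ - KE₁ = 7.2928 - 2.4503 = 4.8425 eV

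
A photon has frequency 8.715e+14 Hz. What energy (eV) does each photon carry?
3.6042 eV

Using E = hf:

E = hf = (6.626×10⁻³⁴ J·s)(8.715e+14 Hz)
E = 3.6042 eV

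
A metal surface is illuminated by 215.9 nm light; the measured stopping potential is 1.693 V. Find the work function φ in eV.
4.05 eV

The stopping potential gives the maximum kinetic energy: KE_max = eV_s = 1.693 eV

From Einstein's photoelectric equation: KE_max = hc/λ - φ
Rearranging: φ = hc/λ - KE_max

Calculate photon energy:
E_photon = hc/λ = (6.626×10⁻³⁴ J·s)(3×10⁸ m/s) / (215.9×10⁻⁹ m) = 5.7427 eV

Therefore:
φ = 5.7427 - 1.693 = 4.05 eV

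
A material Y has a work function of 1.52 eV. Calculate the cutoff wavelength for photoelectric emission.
815.69 nm

The threshold wavelength is when the photon energy equals the work function:
hc/λ₀ = φ

Solving for λ₀:
λ₀ = hc/φ = (6.626×10⁻³⁴ J·s)(3×10⁸ m/s) / (1.52 eV × 1.602×10⁻¹⁹ J/eV)
λ₀ = 815.69 nm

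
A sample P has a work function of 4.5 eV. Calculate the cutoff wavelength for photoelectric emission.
275.52 nm

The threshold wavelength is when the photon energy equals the work function:
hc/λ₀ = φ

Solving for λ₀:
λ₀ = hc/φ = (6.626×10⁻³⁴ J·s)(3×10⁸ m/s) / (4.5 eV × 1.602×10⁻¹⁹ J/eV)
λ₀ = 275.52 nm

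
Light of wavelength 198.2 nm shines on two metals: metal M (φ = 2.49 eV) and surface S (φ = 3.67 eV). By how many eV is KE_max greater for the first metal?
1.1800 eV

Using KE_max = hc/λ - φ for each metal:

Photon energy: E = hc/λ = 6.2555 eV

For metal M (φ₁ = 2.49 eV):
KE₁ = E - φ₁ = 6.2555 - 2.49 = 3.7655 eV

For surface S (φ₂ = 3.67 eV):
KE₂ = E - φ₂ = 6.2555 - 3.67 = 2.5855 eV

Difference:
ΔKE = KE₁ - KE₂ = 3.7655 - 2.5855 = 1.1800 eV

Note: The difference equals the difference in work functions: 3.67 - 2.49 = 1.18 eV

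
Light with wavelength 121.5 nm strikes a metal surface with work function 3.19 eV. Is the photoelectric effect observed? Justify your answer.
Yes

For photoemission, the photon energy must exceed the work function.

Photon energy: E = hc/λ = 10.2045 eV
Work function: φ = 3.19 eV

Since E_photon (10.2045 eV) > φ (3.19 eV), photoemission WILL occur.
The threshold wavelength is λ₀ = hc/φ = 388.7 nm.
Since 121.5 nm < 388.7 nm, the light has sufficient energy.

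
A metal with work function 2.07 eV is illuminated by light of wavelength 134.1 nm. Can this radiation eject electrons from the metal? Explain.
Yes

For photoemission, the photon energy must exceed the work function.

Photon energy: E = hc/λ = 9.2457 eV
Work function: φ = 2.07 eV

Since E_photon (9.2457 eV) > φ (2.07 eV), photoemission WILL occur.
The threshold wavelength is λ₀ = hc/φ = 599.0 nm.
Since 134.1 nm < 599.0 nm, the light has sufficient energy.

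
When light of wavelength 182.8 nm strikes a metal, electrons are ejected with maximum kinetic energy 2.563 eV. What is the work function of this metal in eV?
4.22 eV

From Einstein's photoelectric equation: KE_max = hf - φ = hc/λ - φ

Rearranging for φ:
φ = hc/λ - KE_max

Calculate photon energy:
E_photon = hc/λ = 6.7825 eV

Therefore:
φ = 6.7825 - 2.563 = 4.22 eV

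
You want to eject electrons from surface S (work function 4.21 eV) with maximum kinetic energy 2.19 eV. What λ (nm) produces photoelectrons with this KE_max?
193.73 nm

From Einstein's equation: KE_max = hc/λ - φ

Rearranging for λ:
hc/λ = KE_max + φ
λ = hc/(KE_max + φ)

Required photon energy:
E_photon = KE_max + φ = 2.19 + 4.21 = 6.40 eV

Required wavelength:
λ = hc/E_photon = (6.626×10⁻³⁴)(3×10⁸) / (6.40 × 1.602×10⁻¹⁹)
λ = 193.73 nm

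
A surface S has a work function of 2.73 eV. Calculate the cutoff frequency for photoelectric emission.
6.6011e+14 Hz

The threshold frequency is when the photon energy equals the work function:
hf₀ = φ

Solving for f₀:
f₀ = φ/h = (2.73 eV × 1.602×10⁻¹⁹ J/eV) / (6.626×10⁻³⁴ J·s)
f₀ = 6.6011e+14 Hz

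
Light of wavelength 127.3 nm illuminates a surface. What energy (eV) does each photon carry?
9.7395 eV

Using E = hf = hc/λ:

E = hc/λ = (6.626×10⁻³⁴ J·s)(3×10⁸ m/s) / (127.3×10⁻⁹ m)
E = 9.7395 eV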